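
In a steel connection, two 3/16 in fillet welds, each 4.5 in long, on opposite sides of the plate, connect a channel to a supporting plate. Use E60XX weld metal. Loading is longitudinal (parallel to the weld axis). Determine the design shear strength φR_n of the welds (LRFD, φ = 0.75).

φR_n ≈ 32.2 kip

E60XX → F_EXX = 60 ksi.
Effective throat t_e = 0.707 × 0.1875 = 0.1326 in.
Total length L = 9 in; A_we = 0.1326 × 9 = 1.193 in².
F_nw = 0.6 F_EXX = 0.6 × 60 = 36 ksi.
φR_n = 0.75 × 36 × 1.193 = 32.21 kip.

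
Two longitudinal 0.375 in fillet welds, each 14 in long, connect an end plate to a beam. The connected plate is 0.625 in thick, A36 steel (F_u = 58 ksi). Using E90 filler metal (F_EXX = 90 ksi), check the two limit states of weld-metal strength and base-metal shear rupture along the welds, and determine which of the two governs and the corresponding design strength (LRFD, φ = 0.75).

φR_n ≈ 301 kip (weld metal governs)

t_e = 0.707 × 0.375 = 0.2651 in; L = 28 in.
Weld metal: φR_n = 0.75 × 0.6 × 90 × 0.2651 × 28 = 300.7 kip.
Base metal (shear rupture): φR_n = 0.75 × 0.6 × 58 × 0.625 × 28 = 456.8 kip.
Governing: weld metal.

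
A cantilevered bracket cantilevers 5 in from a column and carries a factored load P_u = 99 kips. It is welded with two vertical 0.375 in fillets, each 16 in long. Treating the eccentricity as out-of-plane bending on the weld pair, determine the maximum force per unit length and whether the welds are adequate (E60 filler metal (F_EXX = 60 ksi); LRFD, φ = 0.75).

L_w = 2 × 16 = 32 in; section modulus (unit throat) S = 2 × L²/6 = 85.33 in².
Direct shear f_v = P/L_w = 99/32 = 3.094 kip/in.
Moment M = P × e = 99 × 5 = 495 kip·in; bending f_b = M/S = 5.801 kip/in.
f_max = √(f_v² + f_b²) = √(3.094² + 5.801²) = 6.574 kip/in.
φr_n = 0.75 × 0.6 × 60 × (0.707 × 0.375) = 7.158 kip/in → adequate.

f_max ≈ 6.57 kip/in; adequate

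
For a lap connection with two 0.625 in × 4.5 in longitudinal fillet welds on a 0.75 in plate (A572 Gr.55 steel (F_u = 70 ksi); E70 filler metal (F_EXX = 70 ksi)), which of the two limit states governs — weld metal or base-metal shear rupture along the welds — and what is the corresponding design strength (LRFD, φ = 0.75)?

φR_n ≈ 125 kip (weld metal governs)

t_e = 0.707 × 0.625 = 0.4419 in; L = 9 in.
Weld metal: φR_n = 0.75 × 0.6 × 70 × 0.4419 × 9 = 125.3 kip.
Base metal (shear rupture): φR_n = 0.75 × 0.6 × 70 × 0.75 × 9 = 212.6 kip.
Governing: weld metal.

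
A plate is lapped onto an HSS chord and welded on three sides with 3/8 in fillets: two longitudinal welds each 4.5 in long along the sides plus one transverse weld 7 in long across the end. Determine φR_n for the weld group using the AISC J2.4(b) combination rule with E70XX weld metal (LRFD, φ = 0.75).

E70XX → F_EXX = 70 ksi.
t_e = 0.707 × 0.375 = 0.2651 in.
R_nwl = 0.6 × 70 × 0.2651 × 9 = 100.2 kips (longitudinal, 2 welds).
R_nwt = 0.6 × 70 × 0.2651 × 7 = 77.95 kips (transverse, base value).
(i) R_nwl + R_nwt = 178.2 kips; (ii) 0.85 R_nwl + 1.5 R_nwt = 202.1 kips.
R_n = max = 202.1 kips [governs: (ii)]; φR_n = 151.6 kips.

φR_n ≈ 152 kips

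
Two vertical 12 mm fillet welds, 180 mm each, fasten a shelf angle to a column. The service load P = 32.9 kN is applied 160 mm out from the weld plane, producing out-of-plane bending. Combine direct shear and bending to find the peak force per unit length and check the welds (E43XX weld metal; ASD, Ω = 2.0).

f_max ≈ 496 N/mm; adequate

E43XX → F_EXX = 430 MPa.
L_w = 2 × 180 = 360 mm; section modulus (unit throat) S = 2 × L²/6 = 10800 mm².
Direct shear f_v = P/L_w = 32.9×10³/360 = 91.39 N/mm.
Moment M = P × e = 32.9×10³ × 160 = 5264000 N·mm; bending f_b = M/S = 487.4 N/mm.
f_max = √(f_v² + f_b²) = √(91.39² + 487.4²) = 495.9 N/mm.
r_n/Ω = (1/2.0) × 0.6 × 430 × (0.707 × 12) = 1094 N/mm → adequate.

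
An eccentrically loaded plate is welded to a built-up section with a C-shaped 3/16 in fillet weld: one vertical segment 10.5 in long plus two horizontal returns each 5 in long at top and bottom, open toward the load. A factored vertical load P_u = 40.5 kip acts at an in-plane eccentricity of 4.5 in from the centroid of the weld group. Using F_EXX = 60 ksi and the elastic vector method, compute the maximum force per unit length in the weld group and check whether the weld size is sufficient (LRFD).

f_max ≈ 4.24 kip/in; NOT adequate

Total weld length L_w = 20.5 in. Treat welds as unit-width lines.
Centroid: x̄ = 2×5×2.5 / 20.5 = 1.22 in from the vertical weld.
Polar moment about centroid: J = I_x + I_y = [10.5³/12 + 2×5×5.25²] + [10.5×1.22² + 2(5³/12 + 5×1.28²)] = 424.9 in³.
Direct shear f_v = P/L_w = 40.5 / 20.5 = 1.976 kip/in (vertical).
Torsion M = P·e = 40.5 × 4.5 = 182.25 kip·in.
Critical point at (x, y) = (3.78, 5.25) from centroid. f_tx = M·y/J = 2.252 kip/in; f_ty = M·x/J = 1.621 kip/in.
Resultant f_max = √[f_tx² + (f_v + f_ty)²] = √[2.252² + (1.976 + 1.621)²] = 4.244 kip/in.
Capacity per unit length: φr_n = 0.75 × 0.6 × 60 × (0.707 × 0.1875) = 3.579 kip/in.
4.244 > 3.579 → NOT adequate.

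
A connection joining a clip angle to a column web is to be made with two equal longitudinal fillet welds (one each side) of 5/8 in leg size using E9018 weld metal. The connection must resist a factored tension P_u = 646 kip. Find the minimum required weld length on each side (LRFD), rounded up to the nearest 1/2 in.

L = 18.5 in on each side

E90XX → F_EXX = 90 ksi.
Throat t_e = 0.707 × 0.625 = 0.4419 in.
φr_n = 0.75 × 0.6 × 90 × 0.4419 = 17.9 kip/in.
L_req = P_u / φr_n = 646 / 17.9 = 36.1 in total.
Per side: 36.1 / 2 = 18.05 in.
Round up → use L = 18.5 in on each side.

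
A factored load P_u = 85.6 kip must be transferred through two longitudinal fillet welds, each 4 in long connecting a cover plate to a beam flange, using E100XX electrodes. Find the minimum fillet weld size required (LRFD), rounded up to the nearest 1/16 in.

E100XX → F_EXX = 100 ksi.
Total weld length L = 8 in.
Required throat t_e = P_u / (φ × 0.6 F_EXX × L) = 85.6 / (0.75 × 0.6 × 100 × 8) = 0.2378 in.
Required leg w = t_e / 0.707 = 0.3363 in → use 3/8 in.

w = 3/8 in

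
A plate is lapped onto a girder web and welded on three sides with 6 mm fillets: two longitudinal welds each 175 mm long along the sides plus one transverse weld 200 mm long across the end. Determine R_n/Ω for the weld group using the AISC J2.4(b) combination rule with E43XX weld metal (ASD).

R_n/Ω ≈ 327 kN

E43XX → F_EXX = 430 MPa.
t_e = 0.707 × 6 = 4.242 mm.
R_nwl = 0.6 × 430 × 4.242 × 350 × 10⁻³ = 383.1 kN (longitudinal, 2 welds).
R_nwt = 0.6 × 430 × 4.242 × 200 × 10⁻³ = 218.9 kN (transverse, base value).
(i) R_nwl + R_nwt = 601.9 kN; (ii) 0.85 R_nwl + 1.5 R_nwt = 653.9 kN.
R_n = max = 653.9 kN [governs: (ii)]; R_n/Ω = 327 kN.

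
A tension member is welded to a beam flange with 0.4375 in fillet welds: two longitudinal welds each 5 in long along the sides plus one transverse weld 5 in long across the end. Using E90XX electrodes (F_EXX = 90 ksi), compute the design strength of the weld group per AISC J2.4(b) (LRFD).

φR_n ≈ 200 kip

t_e = 0.707 × 0.4375 = 0.3093 in.
R_nwl = 0.6 × 90 × 0.3093 × 10 = 167 kip (longitudinal, 2 welds).
R_nwt = 0.6 × 90 × 0.3093 × 5 = 83.51 kip (transverse, base value).
(i) R_nwl + R_nwt = 250.5 kip; (ii) 0.85 R_nwl + 1.5 R_nwt = 267.2 kip.
R_n = max = 267.2 kip [governs: (ii)]; φR_n = 200.4 kip.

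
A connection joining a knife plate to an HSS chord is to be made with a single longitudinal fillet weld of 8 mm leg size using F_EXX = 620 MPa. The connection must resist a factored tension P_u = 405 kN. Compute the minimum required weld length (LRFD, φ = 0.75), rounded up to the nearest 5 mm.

L = 260 mm

Throat t_e = 0.707 × 8 = 5.656 mm.
φr_n = 0.75 × 0.6 × 620 × 5.656 × 10⁻³ = 1.578 kN/mm.
L_req = P_u / φr_n = 405 / 1.578 = 256.7 mm total.
Round up → use L = 260 mm.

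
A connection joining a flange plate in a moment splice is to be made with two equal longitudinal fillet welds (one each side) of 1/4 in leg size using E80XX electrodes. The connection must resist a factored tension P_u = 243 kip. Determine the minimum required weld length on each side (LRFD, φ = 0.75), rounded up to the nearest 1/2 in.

E80XX → F_EXX = 80 ksi.
Throat t_e = 0.707 × 0.25 = 0.1767 in.
φr_n = 0.75 × 0.6 × 80 × 0.1767 = 6.363 kip/in.
L_req = P_u / φr_n = 243 / 6.363 = 38.19 in total.
Per side: 38.19 / 2 = 19.09 in.
Round up → use L = 19.5 in on each side.

L = 19.5 in on each side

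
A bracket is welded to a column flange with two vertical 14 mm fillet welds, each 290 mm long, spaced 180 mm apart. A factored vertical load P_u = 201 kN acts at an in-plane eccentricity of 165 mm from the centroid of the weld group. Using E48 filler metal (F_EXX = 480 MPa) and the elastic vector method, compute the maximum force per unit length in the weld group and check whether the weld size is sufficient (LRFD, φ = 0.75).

Total weld length L_w = 580 mm. Treat welds as unit-width lines.
Polar moment about centroid: J = 2[d³/12 + d(b/2)²] = 2[290³/12 + 290×90²] = 8763000 mm³.
Direct shear f_v = P/L_w = 201×10³ / 580 = 346.6 N/mm (vertical).
Torsion M = P·e = 201×10³ × 165 = 33165000 N·mm.
Critical point at (x, y) = (90, 145) from centroid. f_tx = M·y/J = 548.8 N/mm; f_ty = M·x/J = 340.6 N/mm.
Resultant f_max = √[f_tx² + (f_v + f_ty)²] = √[548.8² + (346.6 + 340.6)²] = 879.4 N/mm.
Capacity per unit length: φr_n = 0.75 × 0.6 × 480 × (0.707 × 14) = 2138 N/mm.
879.4 ≤ 2138 → adequate.

f_max ≈ 879 N/mm; adequate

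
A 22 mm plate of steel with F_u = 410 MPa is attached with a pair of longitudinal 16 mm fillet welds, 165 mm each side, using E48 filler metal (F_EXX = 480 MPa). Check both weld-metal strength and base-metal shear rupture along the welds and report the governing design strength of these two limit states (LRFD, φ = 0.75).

t_e = 0.707 × 16 = 11.31 mm; L = 330 mm.
Weld metal: φR_n = 0.75 × 0.6 × 480 × 11.31 × 330 × 10⁻³ = 806.3 kN.
Base metal (shear rupture): φR_n = 0.75 × 0.6 × 410 × 22 × 330 × 10⁻³ = 1339 kN.
Governing: weld metal.

φR_n ≈ 806 kN (weld metal governs)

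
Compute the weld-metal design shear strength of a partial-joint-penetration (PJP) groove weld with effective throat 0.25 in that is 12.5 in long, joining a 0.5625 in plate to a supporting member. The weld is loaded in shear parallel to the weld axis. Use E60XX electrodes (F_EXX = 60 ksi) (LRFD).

φR_n ≈ 84.4 kip

Effective throat (given) t_e = 0.25 in.
A_we = 0.25 × 12.5 = 3.125 in².
F_nw = 0.6 F_EXX = 36 ksi.
φR_n = 0.75 × 36 × 3.125 = 84.38 kip.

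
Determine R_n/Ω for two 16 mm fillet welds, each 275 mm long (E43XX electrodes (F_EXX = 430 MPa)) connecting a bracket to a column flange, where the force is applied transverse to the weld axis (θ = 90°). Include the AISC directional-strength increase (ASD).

R_n/Ω ≈ 1200 kN

t_e = 0.707 × 16 = 11.31 mm; A_we = 11.31 × 550 = 6222 mm².
Directional factor: 1.0 + 0.5 sin^1.5(90°) = 1.5.
F_nw = 0.6 × 430 × 1.5 = 387 MPa.
R_n/Ω = (387 × 6222) / 2.0 × 10⁻³ = 1204 kN.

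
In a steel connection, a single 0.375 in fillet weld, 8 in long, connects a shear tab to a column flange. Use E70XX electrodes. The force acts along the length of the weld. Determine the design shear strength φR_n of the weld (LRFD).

φR_n ≈ 66.8 kip

E70XX → F_EXX = 70 ksi.
Effective throat t_e = 0.707 × 0.375 = 0.2651 in.
Total length L = 8 in; A_we = 0.2651 × 8 = 2.121 in².
F_nw = 0.6 F_EXX = 0.6 × 70 = 42 ksi.
φR_n = 0.75 × 42 × 2.121 = 66.81 kip.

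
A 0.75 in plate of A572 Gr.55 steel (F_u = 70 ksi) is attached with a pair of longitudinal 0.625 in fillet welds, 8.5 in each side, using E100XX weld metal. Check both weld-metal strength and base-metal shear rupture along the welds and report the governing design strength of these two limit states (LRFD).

φR_n ≈ 338 kips (weld metal governs)

E100XX → F_EXX = 100 ksi.
t_e = 0.707 × 0.625 = 0.4419 in; L = 17 in.
Weld metal: φR_n = 0.75 × 0.6 × 100 × 0.4419 × 17 = 338 kips.
Base metal (shear rupture): φR_n = 0.75 × 0.6 × 70 × 0.75 × 17 = 401.6 kips.
Governing: weld metal.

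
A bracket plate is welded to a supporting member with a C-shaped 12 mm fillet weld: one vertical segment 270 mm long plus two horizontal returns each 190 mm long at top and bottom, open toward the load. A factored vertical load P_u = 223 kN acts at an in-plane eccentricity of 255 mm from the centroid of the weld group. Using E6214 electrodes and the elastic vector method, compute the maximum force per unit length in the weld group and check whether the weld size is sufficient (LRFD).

f_max ≈ 1240 N/mm; adequate

E62XX → F_EXX = 620 MPa.
Total weld length L_w = 650 mm. Treat welds as unit-width lines.
Centroid: x̄ = 2×190×95 / 650 = 55.54 mm from the vertical weld.
Polar moment about centroid: J = I_x + I_y = [270³/12 + 2×190×135²] + [270×55.54² + 2(190³/12 + 190×39.46²)] = 11130000 mm³.
Direct shear f_v = P/L_w = 223×10³ / 650 = 343.1 N/mm (vertical).
Torsion M = P·e = 223×10³ × 255 = 56865000 N·mm.
Critical point at (x, y) = (134.5, 135) from centroid. f_tx = M·y/J = 689.5 N/mm; f_ty = M·x/J = 686.8 N/mm.
Resultant f_max = √[f_tx² + (f_v + f_ty)²] = √[689.5² + (343.1 + 686.8)²] = 1239 N/mm.
Capacity per unit length: φr_n = 0.75 × 0.6 × 620 × (0.707 × 12) = 2367 N/mm.
1239 ≤ 2367 → adequate.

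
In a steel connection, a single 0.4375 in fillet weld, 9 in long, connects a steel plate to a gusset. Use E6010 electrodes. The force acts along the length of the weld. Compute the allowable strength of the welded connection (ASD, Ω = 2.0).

R_n/Ω ≈ 50.1 kip

E60XX → F_EXX = 60 ksi.
Effective throat t_e = 0.707 × 0.4375 = 0.3093 in.
Total length L = 9 in; A_we = 0.3093 × 9 = 2.784 in².
F_nw = 0.6 F_EXX = 0.6 × 60 = 36 ksi.
R_n = 36 × 2.784 = 100.2 kip; R_n/Ω = 100.2/2.0 = 50.11 kip.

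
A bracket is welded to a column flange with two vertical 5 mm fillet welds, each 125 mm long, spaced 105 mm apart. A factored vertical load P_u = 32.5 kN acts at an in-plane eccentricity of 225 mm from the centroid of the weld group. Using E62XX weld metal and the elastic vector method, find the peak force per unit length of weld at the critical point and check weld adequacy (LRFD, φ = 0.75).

E62XX → F_EXX = 620 MPa.
Total weld length L_w = 250 mm. Treat welds as unit-width lines.
Polar moment about centroid: J = 2[d³/12 + d(b/2)²] = 2[125³/12 + 125×52.5²] = 1015000 mm³.
Direct shear f_v = P/L_w = 32.5×10³ / 250 = 130 N/mm (vertical).
Torsion M = P·e = 32.5×10³ × 225 = 7312500 N·mm.
Critical point at (x, y) = (52.5, 62.5) from centroid. f_tx = M·y/J = 450.5 N/mm; f_ty = M·x/J = 378.4 N/mm.
Resultant f_max = √[f_tx² + (f_v + f_ty)²] = √[450.5² + (130 + 378.4)²] = 679.2 N/mm.
Capacity per unit length: φr_n = 0.75 × 0.6 × 620 × (0.707 × 5) = 986.3 N/mm.
679.2 ≤ 986.3 → adequate.

f_max ≈ 679 N/mm; adequate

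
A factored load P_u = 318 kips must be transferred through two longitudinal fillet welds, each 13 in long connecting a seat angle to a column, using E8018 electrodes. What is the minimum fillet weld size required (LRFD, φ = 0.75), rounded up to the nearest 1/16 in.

E80XX → F_EXX = 80 ksi.
Total weld length L = 26 in.
Required throat t_e = P_u / (φ × 0.6 F_EXX × L) = 318 / (0.75 × 0.6 × 80 × 26) = 0.3397 in.
Required leg w = t_e / 0.707 = 0.4805 in → use 1/2 in.

w = 1/2 in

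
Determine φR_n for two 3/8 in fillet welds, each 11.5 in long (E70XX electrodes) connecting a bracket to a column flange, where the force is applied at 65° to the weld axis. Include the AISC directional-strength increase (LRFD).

E70XX → F_EXX = 70 ksi.
t_e = 0.707 × 0.375 = 0.2651 in; A_we = 0.2651 × 23 = 6.098 in².
Directional factor: 1.0 + 0.5 sin^1.5(65°) = 1.431.
F_nw = 0.6 × 70 × 1.431 = 60.12 ksi.
φR_n = 0.75 × 60.12 × 6.098 = 274.9 kip.

φR_n ≈ 275 kip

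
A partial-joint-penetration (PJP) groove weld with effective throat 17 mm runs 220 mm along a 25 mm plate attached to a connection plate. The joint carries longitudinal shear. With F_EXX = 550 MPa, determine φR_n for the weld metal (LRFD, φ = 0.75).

φR_n ≈ 926 kN

Effective throat (given) t_e = 17 mm.
A_we = 17 × 220 = 3740 mm².
F_nw = 0.6 F_EXX = 330 MPa.
φR_n = 0.75 × 330 × 3740 × 10⁻³ = 925.7 kN.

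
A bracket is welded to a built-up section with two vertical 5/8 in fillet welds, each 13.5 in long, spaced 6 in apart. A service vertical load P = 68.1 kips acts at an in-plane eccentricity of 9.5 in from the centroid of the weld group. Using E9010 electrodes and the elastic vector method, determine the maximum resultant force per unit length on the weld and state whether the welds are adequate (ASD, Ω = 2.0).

f_max ≈ 8.65 kip/in; adequate

E90XX → F_EXX = 90 ksi.
Total weld length L_w = 27 in. Treat welds as unit-width lines.
Polar moment about centroid: J = 2[d³/12 + d(b/2)²] = 2[13.5³/12 + 13.5×3²] = 653.1 in³.
Direct shear f_v = P/L_w = 68.1 / 27 = 2.522 kip/in (vertical).
Torsion M = P·e = 68.1 × 9.5 = 646.95 kip·in.
Critical point at (x, y) = (3, 6.75) from centroid. f_tx = M·y/J = 6.687 kip/in; f_ty = M·x/J = 2.972 kip/in.
Resultant f_max = √[f_tx² + (f_v + f_ty)²] = √[6.687² + (2.522 + 2.972)²] = 8.654 kip/in.
Capacity per unit length: r_n/Ω = (1/2.0) × 0.6 × 90 × (0.707 × 0.625) = 11.93 kip/in.
8.654 ≤ 11.93 → adequate.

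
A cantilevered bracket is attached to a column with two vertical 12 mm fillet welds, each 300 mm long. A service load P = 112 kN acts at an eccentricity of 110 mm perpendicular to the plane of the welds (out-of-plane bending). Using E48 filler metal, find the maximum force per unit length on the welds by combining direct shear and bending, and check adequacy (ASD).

f_max ≈ 451 N/mm; adequate

E48XX → F_EXX = 480 MPa.
L_w = 2 × 300 = 600 mm; section modulus (unit throat) S = 2 × L²/6 = 30000 mm².
Direct shear f_v = P/L_w = 112×10³/600 = 186.7 N/mm.
Moment M = P × e = 112×10³ × 110 = 12320000 N·mm; bending f_b = M/S = 410.7 N/mm.
f_max = √(f_v² + f_b²) = √(186.7² + 410.7²) = 451.1 N/mm.
r_n/Ω = (1/2.0) × 0.6 × 480 × (0.707 × 12) = 1222 N/mm → adequate.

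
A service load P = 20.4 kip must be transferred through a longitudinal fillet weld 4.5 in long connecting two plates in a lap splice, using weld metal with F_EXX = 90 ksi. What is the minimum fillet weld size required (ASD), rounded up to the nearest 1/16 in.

Total weld length L = 4.5 in.
Required throat t_e = P × Ω / (0.6 F_EXX × L) = 20.4 × 2.0 / (0.6 × 90 × 4.5) = 0.1679 in.
Required leg w = t_e / 0.707 = 0.2375 in → use 1/4 in.

w = 1/4 in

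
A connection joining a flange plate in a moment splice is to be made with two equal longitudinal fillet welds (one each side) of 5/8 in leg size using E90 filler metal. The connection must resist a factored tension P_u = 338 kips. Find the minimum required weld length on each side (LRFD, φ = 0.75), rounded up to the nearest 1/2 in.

L = 9.5 in on each side

E90XX → F_EXX = 90 ksi.
Throat t_e = 0.707 × 0.625 = 0.4419 in.
φr_n = 0.75 × 0.6 × 90 × 0.4419 = 17.9 kips/in.
L_req = P_u / φr_n = 338 / 17.9 = 18.89 in total.
Per side: 18.89 / 2 = 9.443 in.
Round up → use L = 9.5 in on each side.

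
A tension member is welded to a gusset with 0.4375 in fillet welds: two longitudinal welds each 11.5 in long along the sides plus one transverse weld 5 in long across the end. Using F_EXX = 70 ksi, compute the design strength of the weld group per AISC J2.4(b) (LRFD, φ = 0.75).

φR_n ≈ 273 kips

t_e = 0.707 × 0.4375 = 0.3093 in.
R_nwl = 0.6 × 70 × 0.3093 × 23 = 298.8 kips (longitudinal, 2 welds).
R_nwt = 0.6 × 70 × 0.3093 × 5 = 64.96 kips (transverse, base value).
(i) R_nwl + R_nwt = 363.8 kips; (ii) 0.85 R_nwl + 1.5 R_nwt = 351.4 kips.
R_n = max = 363.8 kips [governs: (i)]; φR_n = 272.8 kips.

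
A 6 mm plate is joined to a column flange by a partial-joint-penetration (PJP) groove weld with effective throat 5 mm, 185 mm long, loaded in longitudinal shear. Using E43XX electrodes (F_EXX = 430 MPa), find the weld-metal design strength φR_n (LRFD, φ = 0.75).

φR_n ≈ 179 kN

Effective throat (given) t_e = 5 mm.
A_we = 5 × 185 = 925 mm².
F_nw = 0.6 F_EXX = 258 MPa.
φR_n = 0.75 × 258 × 925 × 10⁻³ = 179 kN.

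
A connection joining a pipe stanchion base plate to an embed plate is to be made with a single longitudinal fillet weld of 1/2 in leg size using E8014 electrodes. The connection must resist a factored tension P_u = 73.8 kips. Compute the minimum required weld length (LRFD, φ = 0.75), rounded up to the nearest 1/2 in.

E80XX → F_EXX = 80 ksi.
Throat t_e = 0.707 × 0.5 = 0.3535 in.
φr_n = 0.75 × 0.6 × 80 × 0.3535 = 12.73 kips/in.
L_req = P_u / φr_n = 73.8 / 12.73 = 5.799 in total.
Round up → use L = 6 in.

L = 6 in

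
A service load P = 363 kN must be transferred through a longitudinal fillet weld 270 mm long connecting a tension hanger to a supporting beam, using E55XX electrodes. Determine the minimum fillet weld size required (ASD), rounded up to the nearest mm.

w = 12 mm

E55XX → F_EXX = 550 MPa.
Total weld length L = 270 mm.
Required throat t_e = P × Ω / (0.6 F_EXX × L) = 363 × 2.0 / (0.6 × 550 × 270 × 10⁻³) = 8.148 mm.
Required leg w = t_e / 0.707 = 11.52 mm → use 12 mm.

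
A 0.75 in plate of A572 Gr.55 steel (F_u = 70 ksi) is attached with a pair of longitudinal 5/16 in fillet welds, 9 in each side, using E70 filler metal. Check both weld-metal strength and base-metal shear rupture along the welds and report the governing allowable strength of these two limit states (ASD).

R_n/Ω ≈ 83.5 kip (weld metal governs)

E70XX → F_EXX = 70 ksi.
t_e = 0.707 × 0.3125 = 0.2209 in; L = 18 in.
Weld metal: R_n/Ω = (1/2.0) × 0.6 × 70 × 0.2209 × 18 = 83.51 kip.
Base metal (shear rupture): R_n/Ω = (1/2.0) × 0.6 × 70 × 0.75 × 18 = 283.5 kip.
Governing: weld metal.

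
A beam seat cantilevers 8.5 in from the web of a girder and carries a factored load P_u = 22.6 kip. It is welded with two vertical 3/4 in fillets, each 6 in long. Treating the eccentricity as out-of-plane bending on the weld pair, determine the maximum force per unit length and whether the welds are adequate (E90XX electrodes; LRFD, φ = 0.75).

f_max ≈ 16.1 kip/in; adequate

E90XX → F_EXX = 90 ksi.
L_w = 2 × 6 = 12 in; section modulus (unit throat) S = 2 × L²/6 = 12 in².
Direct shear f_v = P/L_w = 22.6/12 = 1.883 kip/in.
Moment M = P × e = 22.6 × 8.5 = 192.1 kip·in; bending f_b = M/S = 16.01 kip/in.
f_max = √(f_v² + f_b²) = √(1.883² + 16.01²) = 16.12 kip/in.
φr_n = 0.75 × 0.6 × 90 × (0.707 × 0.75) = 21.48 kip/in → adequate.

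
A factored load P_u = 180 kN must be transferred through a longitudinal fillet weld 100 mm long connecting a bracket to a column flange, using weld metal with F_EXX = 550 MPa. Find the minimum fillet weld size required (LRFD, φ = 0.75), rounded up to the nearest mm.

w = 11 mm

Total weld length L = 100 mm.
Required throat t_e = P_u / (φ × 0.6 F_EXX × L) = 180 / (0.75 × 0.6 × 550 × 100 × 10⁻³) = 7.273 mm.
Required leg w = t_e / 0.707 = 10.29 mm → use 11 mm.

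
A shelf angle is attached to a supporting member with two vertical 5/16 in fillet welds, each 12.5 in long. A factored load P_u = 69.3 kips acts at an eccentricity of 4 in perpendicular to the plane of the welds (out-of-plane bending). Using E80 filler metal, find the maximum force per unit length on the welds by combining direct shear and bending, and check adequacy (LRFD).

E80XX → F_EXX = 80 ksi.
L_w = 2 × 12.5 = 25 in; section modulus (unit throat) S = 2 × L²/6 = 52.08 in².
Direct shear f_v = P/L_w = 69.3/25 = 2.772 kip/in.
Moment M = P × e = 69.3 × 4 = 277.2 kip·in; bending f_b = M/S = 5.322 kip/in.
f_max = √(f_v² + f_b²) = √(2.772² + 5.322²) = 6.001 kip/in.
φr_n = 0.75 × 0.6 × 80 × (0.707 × 0.3125) = 7.954 kip/in → adequate.

f_max ≈ 6 kip/in; adequate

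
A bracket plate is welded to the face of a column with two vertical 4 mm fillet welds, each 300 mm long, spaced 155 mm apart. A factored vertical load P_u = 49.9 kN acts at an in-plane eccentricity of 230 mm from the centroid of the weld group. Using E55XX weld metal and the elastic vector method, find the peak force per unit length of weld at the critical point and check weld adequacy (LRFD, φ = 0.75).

f_max ≈ 287 N/mm; adequate

E55XX → F_EXX = 550 MPa.
Total weld length L_w = 600 mm. Treat welds as unit-width lines.
Polar moment about centroid: J = 2[d³/12 + d(b/2)²] = 2[300³/12 + 300×77.5²] = 8104000 mm³.
Direct shear f_v = P/L_w = 49.9×10³ / 600 = 83.17 N/mm (vertical).
Torsion M = P·e = 49.9×10³ × 230 = 11477000 N·mm.
Critical point at (x, y) = (77.5, 150) from centroid. f_tx = M·y/J = 212.4 N/mm; f_ty = M·x/J = 109.8 N/mm.
Resultant f_max = √[f_tx² + (f_v + f_ty)²] = √[212.4² + (83.17 + 109.8)²] = 287 N/mm.
Capacity per unit length: φr_n = 0.75 × 0.6 × 550 × (0.707 × 4) = 699.9 N/mm.
287 ≤ 699.9 → adequate.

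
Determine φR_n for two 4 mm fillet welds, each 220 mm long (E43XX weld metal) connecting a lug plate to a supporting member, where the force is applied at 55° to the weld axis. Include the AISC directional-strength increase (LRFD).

E43XX → F_EXX = 430 MPa.
t_e = 0.707 × 4 = 2.828 mm; A_we = 2.828 × 440 = 1244 mm².
Directional factor: 1.0 + 0.5 sin^1.5(55°) = 1.371.
F_nw = 0.6 × 430 × 1.371 = 353.6 MPa.
φR_n = 0.75 × 353.6 × 1244 × 10⁻³ = 330 kN.

φR_n ≈ 330 kN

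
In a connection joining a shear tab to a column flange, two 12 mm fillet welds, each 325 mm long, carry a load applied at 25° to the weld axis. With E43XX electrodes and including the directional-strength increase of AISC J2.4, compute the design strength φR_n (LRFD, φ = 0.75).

φR_n ≈ 1210 kN

E43XX → F_EXX = 430 MPa.
t_e = 0.707 × 12 = 8.484 mm; A_we = 8.484 × 650 = 5515 mm².
Directional factor: 1.0 + 0.5 sin^1.5(25°) = 1.137.
F_nw = 0.6 × 430 × 1.137 = 293.4 MPa.
φR_n = 0.75 × 293.4 × 5515 × 10⁻³ = 1214 kN.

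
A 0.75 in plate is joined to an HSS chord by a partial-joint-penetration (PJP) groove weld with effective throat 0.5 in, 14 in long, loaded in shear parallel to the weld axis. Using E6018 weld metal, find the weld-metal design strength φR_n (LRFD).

φR_n ≈ 189 kip

E60XX → F_EXX = 60 ksi.
Effective throat (given) t_e = 0.5 in.
A_we = 0.5 × 14 = 7 in².
F_nw = 0.6 F_EXX = 36 ksi.
φR_n = 0.75 × 36 × 7 = 189 kip.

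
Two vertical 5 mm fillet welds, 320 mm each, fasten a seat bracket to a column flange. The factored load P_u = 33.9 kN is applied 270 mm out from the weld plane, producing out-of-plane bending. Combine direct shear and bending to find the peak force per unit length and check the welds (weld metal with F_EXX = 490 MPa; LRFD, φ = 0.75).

f_max ≈ 273 N/mm; adequate

L_w = 2 × 320 = 640 mm; section modulus (unit throat) S = 2 × L²/6 = 34130 mm².
Direct shear f_v = P/L_w = 33.9×10³/640 = 52.97 N/mm.
Moment M = P × e = 33.9×10³ × 270 = 9153000 N·mm; bending f_b = M/S = 268.2 N/mm.
f_max = √(f_v² + f_b²) = √(52.97² + 268.2²) = 273.3 N/mm.
φr_n = 0.75 × 0.6 × 490 × (0.707 × 5) = 779.5 N/mm → adequate.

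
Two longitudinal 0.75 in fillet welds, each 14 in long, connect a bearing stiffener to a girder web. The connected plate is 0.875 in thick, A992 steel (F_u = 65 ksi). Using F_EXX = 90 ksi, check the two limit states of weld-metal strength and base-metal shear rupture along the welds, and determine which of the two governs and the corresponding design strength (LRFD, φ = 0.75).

t_e = 0.707 × 0.75 = 0.5302 in; L = 28 in.
Weld metal: φR_n = 0.75 × 0.6 × 90 × 0.5302 × 28 = 601.3 kips.
Base metal (shear rupture): φR_n = 0.75 × 0.6 × 65 × 0.875 × 28 = 716.6 kips.
Governing: weld metal.

φR_n ≈ 601 kips (weld metal governs)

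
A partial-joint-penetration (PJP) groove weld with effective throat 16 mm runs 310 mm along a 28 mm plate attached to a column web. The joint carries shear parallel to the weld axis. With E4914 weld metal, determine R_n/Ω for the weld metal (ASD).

E49XX → F_EXX = 490 MPa.
Effective throat (given) t_e = 16 mm.
A_we = 16 × 310 = 4960 mm².
F_nw = 0.6 F_EXX = 294 MPa.
R_n/Ω = (294 × 4960) / 2.0 × 10⁻³ = 729.1 kN.

R_n/Ω ≈ 729 kN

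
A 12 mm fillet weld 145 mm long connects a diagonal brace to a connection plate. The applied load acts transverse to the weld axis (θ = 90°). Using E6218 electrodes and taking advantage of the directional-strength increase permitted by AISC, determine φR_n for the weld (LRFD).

φR_n ≈ 515 kN

E62XX → F_EXX = 620 MPa.
t_e = 0.707 × 12 = 8.484 mm; A_we = 8.484 × 145 = 1230 mm².
Directional factor: 1.0 + 0.5 sin^1.5(90°) = 1.5.
F_nw = 0.6 × 620 × 1.5 = 558 MPa.
φR_n = 0.75 × 558 × 1230 × 10⁻³ = 514.8 kN.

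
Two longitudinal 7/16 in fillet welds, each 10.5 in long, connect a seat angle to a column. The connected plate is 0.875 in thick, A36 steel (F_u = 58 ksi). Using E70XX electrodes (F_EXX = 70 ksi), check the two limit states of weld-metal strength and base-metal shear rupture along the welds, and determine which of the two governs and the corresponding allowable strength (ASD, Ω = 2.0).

R_n/Ω ≈ 136 kip (weld metal governs)

t_e = 0.707 × 0.4375 = 0.3093 in; L = 21 in.
Weld metal: R_n/Ω = (1/2.0) × 0.6 × 70 × 0.3093 × 21 = 136.4 kip.
Base metal (shear rupture): R_n/Ω = (1/2.0) × 0.6 × 58 × 0.875 × 21 = 319.7 kip.
Governing: weld metal.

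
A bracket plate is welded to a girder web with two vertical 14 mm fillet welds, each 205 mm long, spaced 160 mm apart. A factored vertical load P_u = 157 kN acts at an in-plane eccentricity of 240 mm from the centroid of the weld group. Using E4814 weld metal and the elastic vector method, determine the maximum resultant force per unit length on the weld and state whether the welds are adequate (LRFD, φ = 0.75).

f_max ≈ 1470 N/mm; adequate

E48XX → F_EXX = 480 MPa.
Total weld length L_w = 410 mm. Treat welds as unit-width lines.
Polar moment about centroid: J = 2[d³/12 + d(b/2)²] = 2[205³/12 + 205×80²] = 4060000 mm³.
Direct shear f_v = P/L_w = 157×10³ / 410 = 382.9 N/mm (vertical).
Torsion M = P·e = 157×10³ × 240 = 37680000 N·mm.
Critical point at (x, y) = (80, 102.5) from centroid. f_tx = M·y/J = 951.3 N/mm; f_ty = M·x/J = 742.5 N/mm.
Resultant f_max = √[f_tx² + (f_v + f_ty)²] = √[951.3² + (382.9 + 742.5)²] = 1474 N/mm.
Capacity per unit length: φr_n = 0.75 × 0.6 × 480 × (0.707 × 14) = 2138 N/mm.
1474 ≤ 2138 → adequate.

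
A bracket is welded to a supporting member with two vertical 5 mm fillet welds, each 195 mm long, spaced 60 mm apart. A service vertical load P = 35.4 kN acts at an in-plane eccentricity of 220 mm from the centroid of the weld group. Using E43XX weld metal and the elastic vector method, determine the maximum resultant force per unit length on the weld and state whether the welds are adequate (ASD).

E43XX → F_EXX = 430 MPa.
Total weld length L_w = 390 mm. Treat welds as unit-width lines.
Polar moment about centroid: J = 2[d³/12 + d(b/2)²] = 2[195³/12 + 195×30²] = 1587000 mm³.
Direct shear f_v = P/L_w = 35.4×10³ / 390 = 90.77 N/mm (vertical).
Torsion M = P·e = 35.4×10³ × 220 = 7788000 N·mm.
Critical point at (x, y) = (30, 97.5) from centroid. f_tx = M·y/J = 478.5 N/mm; f_ty = M·x/J = 147.2 N/mm.
Resultant f_max = √[f_tx² + (f_v + f_ty)²] = √[478.5² + (90.77 + 147.2)²] = 534.4 N/mm.
Capacity per unit length: r_n/Ω = (1/2.0) × 0.6 × 430 × (0.707 × 5) = 456 N/mm.
534.4 > 456 → NOT adequate.

f_max ≈ 534 N/mm; NOT adequate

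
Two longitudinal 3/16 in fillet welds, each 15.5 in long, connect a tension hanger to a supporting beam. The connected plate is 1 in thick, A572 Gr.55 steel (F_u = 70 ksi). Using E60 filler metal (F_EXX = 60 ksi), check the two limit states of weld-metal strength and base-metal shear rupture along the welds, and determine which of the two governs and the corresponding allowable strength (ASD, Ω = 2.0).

R_n/Ω ≈ 74 kips (weld metal governs)

t_e = 0.707 × 0.1875 = 0.1326 in; L = 31 in.
Weld metal: R_n/Ω = (1/2.0) × 0.6 × 60 × 0.1326 × 31 = 73.97 kips.
Base metal (shear rupture): R_n/Ω = (1/2.0) × 0.6 × 70 × 1 × 31 = 651 kips.
Governing: weld metal.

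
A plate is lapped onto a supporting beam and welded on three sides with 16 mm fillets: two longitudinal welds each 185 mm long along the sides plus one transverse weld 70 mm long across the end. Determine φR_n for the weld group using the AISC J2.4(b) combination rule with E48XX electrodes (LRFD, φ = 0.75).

φR_n ≈ 1080 kN

E48XX → F_EXX = 480 MPa.
t_e = 0.707 × 16 = 11.31 mm.
R_nwl = 0.6 × 480 × 11.31 × 370 × 10⁻³ = 1205 kN (longitudinal, 2 welds).
R_nwt = 0.6 × 480 × 11.31 × 70 × 10⁻³ = 228 kN (transverse, base value).
(i) R_nwl + R_nwt = 1433 kN; (ii) 0.85 R_nwl + 1.5 R_nwt = 1367 kN.
R_n = max = 1433 kN [governs: (i)]; φR_n = 1075 kN.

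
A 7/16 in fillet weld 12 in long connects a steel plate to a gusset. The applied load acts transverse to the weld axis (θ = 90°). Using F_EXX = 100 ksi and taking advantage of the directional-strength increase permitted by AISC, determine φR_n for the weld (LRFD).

φR_n ≈ 251 kip

t_e = 0.707 × 0.4375 = 0.3093 in; A_we = 0.3093 × 12 = 3.712 in².
Directional factor: 1.0 + 0.5 sin^1.5(90°) = 1.5.
F_nw = 0.6 × 100 × 1.5 = 90 ksi.
φR_n = 0.75 × 90 × 3.712 = 250.5 kip.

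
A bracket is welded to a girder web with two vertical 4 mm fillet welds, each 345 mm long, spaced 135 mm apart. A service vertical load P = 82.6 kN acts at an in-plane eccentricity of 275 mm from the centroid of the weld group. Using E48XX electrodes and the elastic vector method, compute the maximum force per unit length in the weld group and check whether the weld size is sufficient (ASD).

f_max ≈ 478 N/mm; NOT adequate

E48XX → F_EXX = 480 MPa.
Total weld length L_w = 690 mm. Treat welds as unit-width lines.
Polar moment about centroid: J = 2[d³/12 + d(b/2)²] = 2[345³/12 + 345×67.5²] = 9988000 mm³.
Direct shear f_v = P/L_w = 82.6×10³ / 690 = 119.7 N/mm (vertical).
Torsion M = P·e = 82.6×10³ × 275 = 22715000 N·mm.
Critical point at (x, y) = (67.5, 172.5) from centroid. f_tx = M·y/J = 392.3 N/mm; f_ty = M·x/J = 153.5 N/mm.
Resultant f_max = √[f_tx² + (f_v + f_ty)²] = √[392.3² + (119.7 + 153.5)²] = 478.1 N/mm.
Capacity per unit length: r_n/Ω = (1/2.0) × 0.6 × 480 × (0.707 × 4) = 407.2 N/mm.
478.1 > 407.2 → NOT adequate.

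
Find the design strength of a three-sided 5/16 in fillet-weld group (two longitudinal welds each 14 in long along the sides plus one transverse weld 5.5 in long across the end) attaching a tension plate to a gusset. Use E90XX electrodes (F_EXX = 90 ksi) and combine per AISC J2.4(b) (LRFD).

t_e = 0.707 × 0.3125 = 0.2209 in.
R_nwl = 0.6 × 90 × 0.2209 × 28 = 334.1 kips (longitudinal, 2 welds).
R_nwt = 0.6 × 90 × 0.2209 × 5.5 = 65.62 kips (transverse, base value).
(i) R_nwl + R_nwt = 399.7 kips; (ii) 0.85 R_nwl + 1.5 R_nwt = 382.4 kips.
R_n = max = 399.7 kips [governs: (i)]; φR_n = 299.8 kips.

φR_n ≈ 300 kips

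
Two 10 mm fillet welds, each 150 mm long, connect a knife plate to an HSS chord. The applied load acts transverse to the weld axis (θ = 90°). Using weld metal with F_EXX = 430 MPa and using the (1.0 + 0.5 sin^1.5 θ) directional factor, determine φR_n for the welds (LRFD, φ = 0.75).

φR_n ≈ 616 kN

t_e = 0.707 × 10 = 7.07 mm; A_we = 7.07 × 300 = 2121 mm².
Directional factor: 1.0 + 0.5 sin^1.5(90°) = 1.5.
F_nw = 0.6 × 430 × 1.5 = 387 MPa.
φR_n = 0.75 × 387 × 2121 × 10⁻³ = 615.6 kN.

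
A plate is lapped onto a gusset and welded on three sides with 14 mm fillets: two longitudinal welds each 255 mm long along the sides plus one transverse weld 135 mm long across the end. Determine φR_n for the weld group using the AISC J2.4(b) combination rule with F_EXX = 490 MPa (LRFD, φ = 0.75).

φR_n ≈ 1410 kN

t_e = 0.707 × 14 = 9.898 mm.
R_nwl = 0.6 × 490 × 9.898 × 510 × 10⁻³ = 1484 kN (longitudinal, 2 welds).
R_nwt = 0.6 × 490 × 9.898 × 135 × 10⁻³ = 392.9 kN (transverse, base value).
(i) R_nwl + R_nwt = 1877 kN; (ii) 0.85 R_nwl + 1.5 R_nwt = 1851 kN.
R_n = max = 1877 kN [governs: (i)]; φR_n = 1408 kN.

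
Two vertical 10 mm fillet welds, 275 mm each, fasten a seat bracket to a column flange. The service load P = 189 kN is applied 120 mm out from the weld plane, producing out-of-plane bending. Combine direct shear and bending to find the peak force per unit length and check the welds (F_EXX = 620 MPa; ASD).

f_max ≈ 963 N/mm; adequate

L_w = 2 × 275 = 550 mm; section modulus (unit throat) S = 2 × L²/6 = 25210 mm².
Direct shear f_v = P/L_w = 189×10³/550 = 343.6 N/mm.
Moment M = P × e = 189×10³ × 120 = 22680000 N·mm; bending f_b = M/S = 899.7 N/mm.
f_max = √(f_v² + f_b²) = √(343.6² + 899.7²) = 963.1 N/mm.
r_n/Ω = (1/2.0) × 0.6 × 620 × (0.707 × 10) = 1315 N/mm → adequate.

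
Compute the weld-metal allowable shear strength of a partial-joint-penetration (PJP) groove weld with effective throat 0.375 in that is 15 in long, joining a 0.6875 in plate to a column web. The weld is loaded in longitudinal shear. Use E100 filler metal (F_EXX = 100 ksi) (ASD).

R_n/Ω ≈ 169 kips

Effective throat (given) t_e = 0.375 in.
A_we = 0.375 × 15 = 5.625 in².
F_nw = 0.6 F_EXX = 60 ksi.
R_n/Ω = (60 × 5.625) / 2.0 = 168.8 kips.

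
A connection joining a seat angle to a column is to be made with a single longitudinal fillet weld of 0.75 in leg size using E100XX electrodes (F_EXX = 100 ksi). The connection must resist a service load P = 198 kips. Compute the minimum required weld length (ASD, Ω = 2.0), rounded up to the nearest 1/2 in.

L = 12.5 in

Throat t_e = 0.707 × 0.75 = 0.5302 in.
r_n/Ω = (0.6 × 100 × 0.5302) / 2.0 = 15.91 kip/in.
L_req = P / (r_n/Ω) = 198 / 15.91 = 12.45 in total.
Round up → use L = 12.5 in.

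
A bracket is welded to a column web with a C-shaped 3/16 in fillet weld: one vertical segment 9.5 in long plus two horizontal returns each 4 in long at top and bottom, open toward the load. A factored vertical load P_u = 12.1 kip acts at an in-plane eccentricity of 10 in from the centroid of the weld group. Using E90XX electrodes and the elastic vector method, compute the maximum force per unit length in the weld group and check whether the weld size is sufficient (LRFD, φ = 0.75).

E90XX → F_EXX = 90 ksi.
Total weld length L_w = 17.5 in. Treat welds as unit-width lines.
Centroid: x̄ = 2×4×2 / 17.5 = 0.9143 in from the vertical weld.
Polar moment about centroid: J = I_x + I_y = [9.5³/12 + 2×4×4.75²] + [9.5×0.9143² + 2(4³/12 + 4×1.086²)] = 280 in³.
Direct shear f_v = P/L_w = 12.1 / 17.5 = 0.6914 kip/in (vertical).
Torsion M = P·e = 12.1 × 10 = 121 kip·in.
Critical point at (x, y) = (3.086, 4.75) from centroid. f_tx = M·y/J = 2.053 kip/in; f_ty = M·x/J = 1.334 kip/in.
Resultant f_max = √[f_tx² + (f_v + f_ty)²] = √[2.053² + (0.6914 + 1.334)²] = 2.883 kip/in.
Capacity per unit length: φr_n = 0.75 × 0.6 × 90 × (0.707 × 0.1875) = 5.369 kip/in.
2.883 ≤ 5.369 → adequate.

f_max ≈ 2.88 kip/in; adequate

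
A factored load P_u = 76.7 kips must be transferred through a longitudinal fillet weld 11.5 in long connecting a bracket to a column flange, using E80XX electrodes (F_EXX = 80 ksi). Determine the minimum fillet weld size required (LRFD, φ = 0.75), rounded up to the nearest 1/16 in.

w = 5/16 in

Total weld length L = 11.5 in.
Required throat t_e = P_u / (φ × 0.6 F_EXX × L) = 76.7 / (0.75 × 0.6 × 80 × 11.5) = 0.1853 in.
Required leg w = t_e / 0.707 = 0.262 in → use 5/16 in.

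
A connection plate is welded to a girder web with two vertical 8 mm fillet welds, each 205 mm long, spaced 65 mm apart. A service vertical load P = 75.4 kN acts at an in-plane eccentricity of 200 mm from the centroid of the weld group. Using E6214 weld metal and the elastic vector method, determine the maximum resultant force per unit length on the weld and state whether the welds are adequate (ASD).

E62XX → F_EXX = 620 MPa.
Total weld length L_w = 410 mm. Treat welds as unit-width lines.
Polar moment about centroid: J = 2[d³/12 + d(b/2)²] = 2[205³/12 + 205×32.5²] = 1869000 mm³.
Direct shear f_v = P/L_w = 75.4×10³ / 410 = 183.9 N/mm (vertical).
Torsion M = P·e = 75.4×10³ × 200 = 15080000 N·mm.
Critical point at (x, y) = (32.5, 102.5) from centroid. f_tx = M·y/J = 827.1 N/mm; f_ty = M·x/J = 262.2 N/mm.
Resultant f_max = √[f_tx² + (f_v + f_ty)²] = √[827.1² + (183.9 + 262.2)²] = 939.7 N/mm.
Capacity per unit length: r_n/Ω = (1/2.0) × 0.6 × 620 × (0.707 × 8) = 1052 N/mm.
939.7 ≤ 1052 → adequate.

f_max ≈ 940 N/mm; adequate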